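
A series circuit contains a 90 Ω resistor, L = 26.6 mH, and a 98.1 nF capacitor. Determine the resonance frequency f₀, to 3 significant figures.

3.12 kHz

ω₀ = 1/√(LC) = 1/√(0.0266 × 9.81e-08) = 19580 rad/s
f₀ = ω₀/(2π) = 3.12 kHz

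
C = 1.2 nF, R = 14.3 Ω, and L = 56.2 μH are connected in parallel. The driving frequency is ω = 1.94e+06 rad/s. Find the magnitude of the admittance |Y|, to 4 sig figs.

X_L = ωL = 109.0 Ω
X_C = 1/(ωC) = 429.6 Ω
Parallel: admittances add. Y = 1/R + 1/(jωL) + jωC
Y = (0.06993 − j0.006844) S
|Y| = 0.07026 S → |Z| = 1/|Y| = 14.23 Ω, ∠Z = −∠Y = 5.590°

70.26 mS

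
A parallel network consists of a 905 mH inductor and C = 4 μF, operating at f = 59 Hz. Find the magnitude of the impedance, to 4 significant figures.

667.6 Ω

ω = 2πf = 370.7 rad/s
X_L = ωL = 335.5 Ω
X_C = 1/(ωC) = 674.4 Ω
Parallel: admittances add. Y = 1/(jωL) + jωC
Y = (0 − j0.001498) S
|Y| = 0.001498 S → |Z| = 1/|Y| = 667.6 Ω, ∠Z = −∠Y = 90.00°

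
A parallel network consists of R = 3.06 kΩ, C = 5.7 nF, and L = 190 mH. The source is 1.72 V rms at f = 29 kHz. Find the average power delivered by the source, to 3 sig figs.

967 μW

ω = 2πf = 182200 rad/s
X_L = ωL = 34600 Ω
X_C = 1/(ωC) = 963 Ω
Parallel: admittances add. Y = 1/R + 1/(jωL) + jωC
Y = (0.000327 + j0.00101) S
|Y| = 0.00106 S → |Z| = 1/|Y| = 942 Ω, ∠Z = −∠Y = -72.1°
I = V/|Z| = 1.83 mA
P = VI cos φ = 1.72 × 0.00183 × cos(-72.1°) = 967 μW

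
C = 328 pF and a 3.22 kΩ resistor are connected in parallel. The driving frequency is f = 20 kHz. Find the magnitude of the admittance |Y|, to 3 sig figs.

ω = 2πf = 125700 rad/s
X_C = 1/(ωC) = 24300 Ω
Parallel: admittances add. Y = 1/R + jωC
Y = (0.000311 + j4.12e-05) S
|Y| = 0.000313 S → |Z| = 1/|Y| = 3190 Ω, ∠Z = −∠Y = -7.56°

313 μS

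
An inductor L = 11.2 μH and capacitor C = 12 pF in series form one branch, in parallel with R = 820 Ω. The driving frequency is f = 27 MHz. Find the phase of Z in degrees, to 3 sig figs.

ω = 2πf = 1.696e+08 rad/s
X_L = ωL = 1900 Ω
X_C = 1/(ωC) = 491 Ω
Branch 1: Z₁ = R = 820 Ω
Branch 2 (series LC): Z₂ = j(X_L − X_C) = j1410 Ω
Parallel: Z = Z₁Z₂/(Z₁+Z₂), |Z| = 709 Ω, ∠Z = 30.2°

30.2°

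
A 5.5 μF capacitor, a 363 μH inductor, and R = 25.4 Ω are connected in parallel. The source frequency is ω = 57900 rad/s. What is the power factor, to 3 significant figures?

X_L = ωL = 21.0 Ω
X_C = 1/(ωC) = 3.14 Ω
Parallel: admittances add. Y = 1/R + 1/(jωL) + jωC
Y = (0.0394 + j0.271) S
|Y| = 0.274 S → |Z| = 1/|Y| = 3.65 Ω, ∠Z = −∠Y = -81.7°
cos φ = cos(-81.7°) = 0.144

0.144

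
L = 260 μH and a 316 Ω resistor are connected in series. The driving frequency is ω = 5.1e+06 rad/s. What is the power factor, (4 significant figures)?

X_L = ωL = 1326 Ω
Z = 316.0 + j1326 Ω
|Z| = √(316.0² + 1326²) = 1363 Ω
∠Z = arctan(1326/316.0) = 76.60°
cos φ = cos(76.60°) = 0.2318

0.2318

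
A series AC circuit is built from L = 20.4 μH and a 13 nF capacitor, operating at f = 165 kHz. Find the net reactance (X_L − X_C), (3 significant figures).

ω = 2πf = 1.037e+06 rad/s
X_L = ωL = 21.1 Ω
X_C = 1/(ωC) = 74.2 Ω
X = 21.1 − 74.2 = -53.0 Ω

-53.0 Ω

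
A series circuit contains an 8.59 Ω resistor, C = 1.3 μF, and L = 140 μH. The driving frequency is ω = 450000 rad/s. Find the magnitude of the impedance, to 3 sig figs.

61.9 Ω

X_L = ωL = 63.0 Ω
X_C = 1/(ωC) = 1.71 Ω
Net reactance X = X_L − X_C = 61.3 Ω
Z = 8.59 + j61.3 Ω
|Z| = √(8.59² + 61.3²) = 61.9 Ω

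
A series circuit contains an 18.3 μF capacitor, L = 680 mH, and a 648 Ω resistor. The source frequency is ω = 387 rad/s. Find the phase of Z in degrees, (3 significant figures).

X_L = ωL = 263 Ω
X_C = 1/(ωC) = 141 Ω
Net reactance X = X_L − X_C = 122 Ω
Z = 648 + j122 Ω
|Z| = √(648² + 122²) = 659 Ω
∠Z = arctan(122/648) = 10.7°

10.7°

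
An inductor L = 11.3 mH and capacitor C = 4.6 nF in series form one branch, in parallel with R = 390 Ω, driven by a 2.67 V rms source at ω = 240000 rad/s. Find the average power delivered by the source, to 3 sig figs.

18.3 mW

X_L = ωL = 2710 Ω
X_C = 1/(ωC) = 906 Ω
Branch 1: Z₁ = R = 390 Ω
Branch 2 (series LC): Z₂ = j(X_L − X_C) = j1810 Ω
Parallel: Z = Z₁Z₂/(Z₁+Z₂), |Z| = 381 Ω, ∠Z = 12.2°
I = V/|Z| = 7.00 mA
P = VI cos φ = 2.67 × 0.00700 × cos(12.2°) = 18.3 mW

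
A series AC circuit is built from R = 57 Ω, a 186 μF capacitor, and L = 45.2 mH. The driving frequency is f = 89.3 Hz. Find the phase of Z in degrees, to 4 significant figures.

15.47°

ω = 2πf = 561.1 rad/s
X_L = ωL = 25.36 Ω
X_C = 1/(ωC) = 9.582 Ω
Net reactance X = X_L − X_C = 15.78 Ω
Z = 57.00 + j15.78 Ω
|Z| = √(57.00² + 15.78²) = 59.14 Ω
∠Z = arctan(15.78/57.00) = 15.47°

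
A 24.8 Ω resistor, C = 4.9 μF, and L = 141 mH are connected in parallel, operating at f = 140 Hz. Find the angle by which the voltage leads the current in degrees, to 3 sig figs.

ω = 2πf = 879.6 rad/s
X_L = ωL = 124 Ω
X_C = 1/(ωC) = 232 Ω
Parallel: admittances add. Y = 1/R + 1/(jωL) + jωC
Y = (0.0403 − j0.00375) S
|Y| = 0.0405 S → |Z| = 1/|Y| = 24.7 Ω, ∠Z = −∠Y = 5.32°

5.32°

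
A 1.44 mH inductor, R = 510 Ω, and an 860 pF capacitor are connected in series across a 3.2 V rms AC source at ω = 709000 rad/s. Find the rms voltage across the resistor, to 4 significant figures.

X_L = ωL = 1021 Ω
X_C = 1/(ωC) = 1640 Ω
Net reactance X = X_L − X_C = -619.1 Ω
Z = 510.0 − j619.1 Ω
|Z| = √(510.0² + 619.1²) = 802.1 Ω
I = V/|Z| = 3.990 mA
V_R = I·|Z_R| = 0.003990 × 510.0 = 2.035 V

2.035 V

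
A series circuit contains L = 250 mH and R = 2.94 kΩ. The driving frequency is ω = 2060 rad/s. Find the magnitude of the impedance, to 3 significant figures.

2980 Ω

X_L = ωL = 515 Ω
Z = 2940 + j515 Ω
|Z| = √(2940² + 515²) = 2980 Ω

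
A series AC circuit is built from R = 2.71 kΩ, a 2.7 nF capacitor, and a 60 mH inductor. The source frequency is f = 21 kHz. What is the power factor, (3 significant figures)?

0.469

ω = 2πf = 131900 rad/s
X_L = ωL = 7920 Ω
X_C = 1/(ωC) = 2810 Ω
Net reactance X = X_L − X_C = 5110 Ω
Z = 2710 + j5110 Ω
|Z| = √(2710² + 5110²) = 5780 Ω
∠Z = arctan(5110/2710) = 62.1°
cos φ = cos(62.1°) = 0.469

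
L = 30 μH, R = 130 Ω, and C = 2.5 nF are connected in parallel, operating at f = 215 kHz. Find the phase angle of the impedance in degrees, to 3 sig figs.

70.1°

ω = 2πf = 1.351e+06 rad/s
X_L = ωL = 40.5 Ω
X_C = 1/(ωC) = 296 Ω
Parallel: admittances add. Y = 1/R + 1/(jωL) + jωC
Y = (0.00769 − j0.0213) S
|Y| = 0.0226 S → |Z| = 1/|Y| = 44.2 Ω, ∠Z = −∠Y = 70.1°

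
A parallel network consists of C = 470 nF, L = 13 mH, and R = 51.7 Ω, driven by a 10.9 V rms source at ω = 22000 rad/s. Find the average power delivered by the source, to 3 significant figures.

2.30 W

X_L = ωL = 286 Ω
X_C = 1/(ωC) = 96.7 Ω
Parallel: admittances add. Y = 1/R + 1/(jωL) + jωC
Y = (0.0193 + j0.00684) S
|Y| = 0.0205 S → |Z| = 1/|Y| = 48.7 Ω, ∠Z = −∠Y = -19.5°
I = V/|Z| = 224 mA
P = VI cos φ = 10.9 × 0.224 × cos(-19.5°) = 2.30 W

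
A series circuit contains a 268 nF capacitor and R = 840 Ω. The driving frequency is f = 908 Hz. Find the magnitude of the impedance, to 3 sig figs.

ω = 2πf = 5705 rad/s
X_C = 1/(ωC) = 654 Ω
Z = 840 − j654 Ω
|Z| = √(840² + 654²) = 1060 Ω

1060 Ω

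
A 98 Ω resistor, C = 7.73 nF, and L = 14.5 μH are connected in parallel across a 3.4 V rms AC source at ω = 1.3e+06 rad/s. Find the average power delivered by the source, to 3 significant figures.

X_L = ωL = 18.9 Ω
X_C = 1/(ωC) = 99.5 Ω
Parallel: admittances add. Y = 1/R + 1/(jωL) + jωC
Y = (0.0102 − j0.0430) S
|Y| = 0.0442 S → |Z| = 1/|Y| = 22.6 Ω, ∠Z = −∠Y = 76.7°
I = V/|Z| = 150 mA
P = VI cos φ = 3.4 × 0.150 × cos(76.7°) = 118 mW

118 mW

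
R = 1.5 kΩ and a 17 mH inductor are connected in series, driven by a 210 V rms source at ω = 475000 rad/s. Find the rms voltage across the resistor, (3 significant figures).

X_L = ωL = 8080 Ω
Z = 1500 + j8080 Ω
|Z| = √(1500² + 8080²) = 8210 Ω
I = V/|Z| = 25.6 mA
V_R = I·|Z_R| = 0.0256 × 1500 = 38.4 V

38.4 V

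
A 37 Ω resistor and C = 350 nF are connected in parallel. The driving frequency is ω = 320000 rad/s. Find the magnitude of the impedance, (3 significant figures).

8.68 Ω

X_C = 1/(ωC) = 8.93 Ω
Parallel: admittances add. Y = 1/R + jωC
Y = (0.0270 + j0.112) S
|Y| = 0.115 S → |Z| = 1/|Y| = 8.68 Ω, ∠Z = −∠Y = -76.4°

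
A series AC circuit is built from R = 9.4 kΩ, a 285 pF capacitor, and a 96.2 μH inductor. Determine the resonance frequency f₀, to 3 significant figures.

ω₀ = 1/√(LC) = 1/√(9.62e-05 × 2.85e-10) = 6.039e+06 rad/s
f₀ = ω₀/(2π) = 961 kHz

961 kHz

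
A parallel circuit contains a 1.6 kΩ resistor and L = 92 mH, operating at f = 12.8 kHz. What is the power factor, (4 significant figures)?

0.9774

ω = 2πf = 80420 rad/s
X_L = ωL = 7399 Ω
Parallel: admittances add. Y = 1/R + 1/(jωL)
Y = (0.0006250 − j0.0001352) S
|Y| = 0.0006394 S → |Z| = 1/|Y| = 1564 Ω, ∠Z = −∠Y = 12.20°
cos φ = cos(12.20°) = 0.9774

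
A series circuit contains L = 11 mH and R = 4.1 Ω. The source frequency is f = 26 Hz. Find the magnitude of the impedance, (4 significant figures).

ω = 2πf = 163.4 rad/s
X_L = ωL = 1.797 Ω
Z = 4.100 + j1.797 Ω
|Z| = √(4.100² + 1.797²) = 4.477 Ω

4.477 Ω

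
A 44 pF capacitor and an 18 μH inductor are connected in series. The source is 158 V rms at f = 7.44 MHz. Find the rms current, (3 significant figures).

ω = 2πf = 4.675e+07 rad/s
X_L = ωL = 841 Ω
X_C = 1/(ωC) = 486 Ω
Net reactance X = X_L − X_C = 355 Ω
Z = j355 Ω
|Z| = √(0² + 355²) = 355 Ω
I = V/|Z| = 158/355 = 445 mA

445 mA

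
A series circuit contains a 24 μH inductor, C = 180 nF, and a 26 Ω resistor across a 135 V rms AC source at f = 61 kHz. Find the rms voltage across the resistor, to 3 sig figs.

132 V

ω = 2πf = 383300 rad/s
X_L = ωL = 9.20 Ω
X_C = 1/(ωC) = 14.5 Ω
Net reactance X = X_L − X_C = -5.30 Ω
Z = 26.0 − j5.30 Ω
|Z| = √(26.0² + 5.30²) = 26.5 Ω
I = V/|Z| = 5.09 A
V_R = I·|Z_R| = 5.09 × 26.0 = 132 V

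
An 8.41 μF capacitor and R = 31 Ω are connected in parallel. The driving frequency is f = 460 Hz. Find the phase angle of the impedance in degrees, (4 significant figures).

-37.00°

ω = 2πf = 2890 rad/s
X_C = 1/(ωC) = 41.14 Ω
Parallel: admittances add. Y = 1/R + jωC
Y = (0.03226 + j0.02431) S
|Y| = 0.04039 S → |Z| = 1/|Y| = 24.76 Ω, ∠Z = −∠Y = -37.00°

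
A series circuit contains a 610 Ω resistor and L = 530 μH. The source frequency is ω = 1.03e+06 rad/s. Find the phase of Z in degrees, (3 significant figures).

X_L = ωL = 546 Ω
Z = 610 + j546 Ω
|Z| = √(610² + 546²) = 819 Ω
∠Z = arctan(546/610) = 41.8°

41.8°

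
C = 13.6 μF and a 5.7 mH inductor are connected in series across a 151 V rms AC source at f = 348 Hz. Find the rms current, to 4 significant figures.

ω = 2πf = 2187 rad/s
X_L = ωL = 12.46 Ω
X_C = 1/(ωC) = 33.63 Ω
Net reactance X = X_L − X_C = -21.16 Ω
Z = − j21.16 Ω
|Z| = √(0² + 21.16²) = 21.16 Ω
I = V/|Z| = 151/21.16 = 7.135 A

7.135 A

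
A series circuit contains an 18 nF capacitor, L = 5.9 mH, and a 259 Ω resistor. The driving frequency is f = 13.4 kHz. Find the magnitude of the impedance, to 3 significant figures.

ω = 2πf = 84190 rad/s
X_L = ωL = 497 Ω
X_C = 1/(ωC) = 660 Ω
Net reactance X = X_L − X_C = -163 Ω
Z = 259 − j163 Ω
|Z| = √(259² + 163²) = 306 Ω

306 Ω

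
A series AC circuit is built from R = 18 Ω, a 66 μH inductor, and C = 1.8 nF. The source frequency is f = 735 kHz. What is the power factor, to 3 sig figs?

0.0971

ω = 2πf = 4.618e+06 rad/s
X_L = ωL = 305 Ω
X_C = 1/(ωC) = 120 Ω
Net reactance X = X_L − X_C = 184 Ω
Z = 18.0 + j184 Ω
|Z| = √(18.0² + 184²) = 185 Ω
∠Z = arctan(184/18.0) = 84.4°
cos φ = cos(84.4°) = 0.0971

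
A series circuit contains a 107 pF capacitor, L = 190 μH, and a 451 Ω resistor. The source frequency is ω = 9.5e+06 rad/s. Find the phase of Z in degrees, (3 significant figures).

X_L = ωL = 1800 Ω
X_C = 1/(ωC) = 984 Ω
Net reactance X = X_L − X_C = 821 Ω
Z = 451 + j821 Ω
|Z| = √(451² + 821²) = 937 Ω
∠Z = arctan(821/451) = 61.2°

61.2°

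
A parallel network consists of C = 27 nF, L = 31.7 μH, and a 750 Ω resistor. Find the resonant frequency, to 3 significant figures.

172 kHz

ω₀ = 1/√(LC) = 1/√(3.17e-05 × 2.7e-08) = 1.081e+06 rad/s
f₀ = ω₀/(2π) = 172 kHz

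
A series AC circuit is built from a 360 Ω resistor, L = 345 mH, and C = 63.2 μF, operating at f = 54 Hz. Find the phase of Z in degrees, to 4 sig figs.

ω = 2πf = 339.3 rad/s
X_L = ωL = 117.1 Ω
X_C = 1/(ωC) = 46.63 Ω
Net reactance X = X_L − X_C = 70.42 Ω
Z = 360.0 + j70.42 Ω
|Z| = √(360.0² + 70.42²) = 366.8 Ω
∠Z = arctan(70.42/360.0) = 11.07°

11.07°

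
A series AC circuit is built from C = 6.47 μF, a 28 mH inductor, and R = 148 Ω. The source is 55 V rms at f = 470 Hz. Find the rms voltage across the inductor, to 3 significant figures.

ω = 2πf = 2953 rad/s
X_L = ωL = 82.7 Ω
X_C = 1/(ωC) = 52.3 Ω
Net reactance X = X_L − X_C = 30.3 Ω
Z = 148 + j30.3 Ω
|Z| = √(148² + 30.3²) = 151 Ω
I = V/|Z| = 364 mA
V_L = I·|Z_L| = 0.364 × 82.7 = 30.1 V

30.1 V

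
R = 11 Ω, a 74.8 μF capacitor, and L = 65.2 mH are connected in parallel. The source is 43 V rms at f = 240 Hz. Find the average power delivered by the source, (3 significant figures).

ω = 2πf = 1508 rad/s
X_L = ωL = 98.3 Ω
X_C = 1/(ωC) = 8.87 Ω
Parallel: admittances add. Y = 1/R + 1/(jωL) + jωC
Y = (0.0909 + j0.103) S
|Y| = 0.137 S → |Z| = 1/|Y| = 7.29 Ω, ∠Z = −∠Y = -48.5°
I = V/|Z| = 5.90 A
P = VI cos φ = 43 × 5.90 × cos(-48.5°) = 168 W

168 W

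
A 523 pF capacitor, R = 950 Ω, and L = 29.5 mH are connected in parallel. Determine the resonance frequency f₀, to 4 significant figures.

ω₀ = 1/√(LC) = 1/√(0.0295 × 5.23e-10) = 254600 rad/s
f₀ = ω₀/(2π) = 40.52 kHz

40.52 kHz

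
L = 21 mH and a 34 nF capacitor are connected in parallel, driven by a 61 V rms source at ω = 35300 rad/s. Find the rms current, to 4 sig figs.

X_L = ωL = 741.3 Ω
X_C = 1/(ωC) = 833.2 Ω
Parallel: admittances add. Y = 1/(jωL) + jωC
Y = (0 − j0.0001488) S
|Y| = 0.0001488 S → |Z| = 1/|Y| = 6721 Ω, ∠Z = −∠Y = 90.00°
I = V/|Z| = 61/6721 = 9.076 mA

9.076 mA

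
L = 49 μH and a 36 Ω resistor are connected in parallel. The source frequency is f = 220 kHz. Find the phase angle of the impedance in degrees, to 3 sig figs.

ω = 2πf = 1.382e+06 rad/s
X_L = ωL = 67.7 Ω
Parallel: admittances add. Y = 1/R + 1/(jωL)
Y = (0.0278 − j0.0148) S
|Y| = 0.0315 S → |Z| = 1/|Y| = 31.8 Ω, ∠Z = −∠Y = 28.0°

28.0°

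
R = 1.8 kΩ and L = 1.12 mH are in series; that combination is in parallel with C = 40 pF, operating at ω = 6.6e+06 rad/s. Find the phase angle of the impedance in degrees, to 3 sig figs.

-77.1°

X_L = ωL = 7390 Ω
X_C = 1/(ωC) = 3790 Ω
Branch 1 (R+jX_L): Z₁ = 1800 + j7390 Ω, |Z₁| = 7610 Ω
Branch 2 (−jX_C): Z₂ = −j3790 Ω
Parallel: Z = Z₁Z₂/(Z₁+Z₂), |Z| = 7150 Ω, ∠Z = -77.1°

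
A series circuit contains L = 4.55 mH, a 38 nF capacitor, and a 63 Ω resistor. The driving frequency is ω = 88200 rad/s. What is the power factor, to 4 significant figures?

X_L = ωL = 401.3 Ω
X_C = 1/(ωC) = 298.4 Ω
Net reactance X = X_L − X_C = 102.9 Ω
Z = 63.00 + j102.9 Ω
|Z| = √(63.00² + 102.9²) = 120.7 Ω
∠Z = arctan(102.9/63.00) = 58.53°
cos φ = cos(58.53°) = 0.5220

0.5220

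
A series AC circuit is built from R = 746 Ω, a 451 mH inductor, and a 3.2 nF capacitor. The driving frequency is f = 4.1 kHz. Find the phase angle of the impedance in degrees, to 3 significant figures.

-34.5°

ω = 2πf = 25760 rad/s
X_L = ωL = 11600 Ω
X_C = 1/(ωC) = 12100 Ω
Net reactance X = X_L − X_C = -512 Ω
Z = 746 − j512 Ω
|Z| = √(746² + 512²) = 905 Ω
∠Z = arctan(-512/746) = -34.5°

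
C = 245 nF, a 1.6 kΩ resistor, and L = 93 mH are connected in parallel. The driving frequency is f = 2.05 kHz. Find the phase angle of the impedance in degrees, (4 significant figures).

-74.93°

ω = 2πf = 12880 rad/s
X_L = ωL = 1198 Ω
X_C = 1/(ωC) = 316.9 Ω
Parallel: admittances add. Y = 1/R + 1/(jωL) + jωC
Y = (0.0006250 + j0.002321) S
|Y| = 0.002404 S → |Z| = 1/|Y| = 416.0 Ω, ∠Z = −∠Y = -74.93°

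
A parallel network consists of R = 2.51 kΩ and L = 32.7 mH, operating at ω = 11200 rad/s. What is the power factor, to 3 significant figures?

X_L = ωL = 366 Ω
Parallel: admittances add. Y = 1/R + 1/(jωL)
Y = (0.000398 − j0.00273) S
|Y| = 0.00276 S → |Z| = 1/|Y| = 362 Ω, ∠Z = −∠Y = 81.7°
cos φ = cos(81.7°) = 0.144

0.144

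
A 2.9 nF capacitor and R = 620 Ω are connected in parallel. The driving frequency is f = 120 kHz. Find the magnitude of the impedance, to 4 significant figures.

ω = 2πf = 754000 rad/s
X_C = 1/(ωC) = 457.3 Ω
Parallel: admittances add. Y = 1/R + jωC
Y = (0.001613 + j0.002187) S
|Y| = 0.002717 S → |Z| = 1/|Y| = 368.0 Ω, ∠Z = −∠Y = -53.59°

368.0 Ω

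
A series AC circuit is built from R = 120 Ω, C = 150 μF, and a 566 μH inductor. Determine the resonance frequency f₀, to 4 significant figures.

ω₀ = 1/√(LC) = 1/√(0.000566 × 0.00015) = 3432 rad/s
f₀ = ω₀/(2π) = 546.2 Hz

546.2 Hz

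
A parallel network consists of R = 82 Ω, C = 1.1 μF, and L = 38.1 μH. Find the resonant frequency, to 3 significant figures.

ω₀ = 1/√(LC) = 1/√(3.81e-05 × 1.1e-06) = 154500 rad/s
f₀ = ω₀/(2π) = 24.6 kHz

24.6 kHz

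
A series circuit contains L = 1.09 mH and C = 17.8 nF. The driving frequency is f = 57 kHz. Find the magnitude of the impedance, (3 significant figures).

234 Ω

ω = 2πf = 358100 rad/s
X_L = ωL = 390 Ω
X_C = 1/(ωC) = 157 Ω
Net reactance X = X_L − X_C = 234 Ω
Z = j234 Ω
|Z| = √(0² + 234²) = 234 Ω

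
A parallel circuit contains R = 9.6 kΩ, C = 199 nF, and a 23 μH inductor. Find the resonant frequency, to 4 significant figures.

ω₀ = 1/√(LC) = 1/√(2.3e-05 × 1.99e-07) = 467400 rad/s
f₀ = ω₀/(2π) = 74.39 kHz

74.39 kHz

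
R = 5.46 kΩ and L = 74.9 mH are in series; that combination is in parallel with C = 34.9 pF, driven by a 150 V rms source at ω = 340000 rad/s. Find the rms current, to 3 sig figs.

4.04 mA

X_L = ωL = 25500 Ω
X_C = 1/(ωC) = 84300 Ω
Branch 1 (R+jX_L): Z₁ = 5460 + j25500 Ω, |Z₁| = 26000 Ω
Branch 2 (−jX_C): Z₂ = −j84300 Ω
Parallel: Z = Z₁Z₂/(Z₁+Z₂), |Z| = 37200 Ω, ∠Z = 72.6°
I = V/|Z| = 150/37200 = 4.04 mA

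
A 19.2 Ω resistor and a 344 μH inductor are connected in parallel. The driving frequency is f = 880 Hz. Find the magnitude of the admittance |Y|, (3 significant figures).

528 mS

ω = 2πf = 5529 rad/s
X_L = ωL = 1.90 Ω
Parallel: admittances add. Y = 1/R + 1/(jωL)
Y = (0.0521 − j0.526) S
|Y| = 0.528 S → |Z| = 1/|Y| = 1.89 Ω, ∠Z = −∠Y = 84.3°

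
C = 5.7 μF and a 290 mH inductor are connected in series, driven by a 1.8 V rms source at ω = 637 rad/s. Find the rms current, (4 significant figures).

19.85 mA

X_L = ωL = 184.7 Ω
X_C = 1/(ωC) = 275.4 Ω
Net reactance X = X_L − X_C = -90.68 Ω
Z = − j90.68 Ω
|Z| = √(0² + 90.68²) = 90.68 Ω
I = V/|Z| = 1.8/90.68 = 19.85 mA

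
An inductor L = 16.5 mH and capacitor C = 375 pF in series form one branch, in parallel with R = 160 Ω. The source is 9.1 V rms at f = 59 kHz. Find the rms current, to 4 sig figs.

57.50 mA

ω = 2πf = 370700 rad/s
X_L = ωL = 6117 Ω
X_C = 1/(ωC) = 7193 Ω
Branch 1: Z₁ = R = 160.0 Ω
Branch 2 (series LC): Z₂ = j(X_L − X_C) = −j1077 Ω
Parallel: Z = Z₁Z₂/(Z₁+Z₂), |Z| = 158.3 Ω, ∠Z = -8.452°
I = V/|Z| = 9.1/158.3 = 57.50 mA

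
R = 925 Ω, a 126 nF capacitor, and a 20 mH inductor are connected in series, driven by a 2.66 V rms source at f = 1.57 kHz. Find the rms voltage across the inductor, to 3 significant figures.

ω = 2πf = 9865 rad/s
X_L = ωL = 197 Ω
X_C = 1/(ωC) = 805 Ω
Net reactance X = X_L − X_C = -607 Ω
Z = 925 − j607 Ω
|Z| = √(925² + 607²) = 1110 Ω
I = V/|Z| = 2.40 mA
V_L = I·|Z_L| = 0.00240 × 197 = 0.474 V

0.474 V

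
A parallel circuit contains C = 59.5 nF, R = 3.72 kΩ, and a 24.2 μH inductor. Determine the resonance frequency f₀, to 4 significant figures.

132.6 kHz

ω₀ = 1/√(LC) = 1/√(2.42e-05 × 5.95e-08) = 833400 rad/s
f₀ = ω₀/(2π) = 132.6 kHz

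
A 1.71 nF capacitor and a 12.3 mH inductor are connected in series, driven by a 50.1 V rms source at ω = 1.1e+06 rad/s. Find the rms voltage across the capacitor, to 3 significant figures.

2.05 V

X_L = ωL = 13500 Ω
X_C = 1/(ωC) = 532 Ω
Net reactance X = X_L − X_C = 13000 Ω
Z = j13000 Ω
|Z| = √(0² + 13000²) = 13000 Ω
I = V/|Z| = 3.85 mA
V_C = I·|Z_C| = 0.00385 × 532 = 2.05 V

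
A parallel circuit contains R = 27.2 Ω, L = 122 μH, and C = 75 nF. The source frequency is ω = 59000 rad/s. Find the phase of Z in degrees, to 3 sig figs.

X_L = ωL = 7.20 Ω
X_C = 1/(ωC) = 226 Ω
Parallel: admittances add. Y = 1/R + 1/(jωL) + jωC
Y = (0.0368 − j0.135) S
|Y| = 0.139 S → |Z| = 1/|Y| = 7.17 Ω, ∠Z = −∠Y = 74.7°

74.7°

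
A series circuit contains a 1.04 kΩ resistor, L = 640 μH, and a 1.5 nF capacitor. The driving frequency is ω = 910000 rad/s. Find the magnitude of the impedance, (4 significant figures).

X_L = ωL = 582.4 Ω
X_C = 1/(ωC) = 732.6 Ω
Net reactance X = X_L − X_C = -150.2 Ω
Z = 1040 − j150.2 Ω
|Z| = √(1040² + 150.2²) = 1051 Ω

1051 Ω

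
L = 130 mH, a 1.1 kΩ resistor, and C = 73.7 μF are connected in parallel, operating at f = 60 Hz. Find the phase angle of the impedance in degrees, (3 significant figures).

ω = 2πf = 377.0 rad/s
X_L = ωL = 49.0 Ω
X_C = 1/(ωC) = 36.0 Ω
Parallel: admittances add. Y = 1/R + 1/(jωL) + jωC
Y = (0.000909 + j0.00738) S
|Y| = 0.00744 S → |Z| = 1/|Y| = 134 Ω, ∠Z = −∠Y = -83.0°

-83.0°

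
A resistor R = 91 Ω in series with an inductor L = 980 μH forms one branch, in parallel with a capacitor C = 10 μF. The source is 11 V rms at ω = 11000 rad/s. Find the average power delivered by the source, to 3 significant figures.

1.31 W

X_L = ωL = 10.8 Ω
X_C = 1/(ωC) = 9.09 Ω
Branch 1 (R+jX_L): Z₁ = 91.0 + j10.8 Ω, |Z₁| = 91.6 Ω
Branch 2 (−jX_C): Z₂ = −j9.09 Ω
Parallel: Z = Z₁Z₂/(Z₁+Z₂), |Z| = 9.15 Ω, ∠Z = -84.3°
I = V/|Z| = 1.20 A
P = VI cos φ = 11 × 1.20 × cos(-84.3°) = 1.31 W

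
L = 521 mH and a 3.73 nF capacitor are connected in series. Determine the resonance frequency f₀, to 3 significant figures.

ω₀ = 1/√(LC) = 1/√(0.521 × 3.73e-09) = 22680 rad/s
f₀ = ω₀/(2π) = 3.61 kHz

3.61 kHz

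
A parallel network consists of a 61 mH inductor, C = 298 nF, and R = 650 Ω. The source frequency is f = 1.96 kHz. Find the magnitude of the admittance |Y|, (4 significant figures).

ω = 2πf = 12320 rad/s
X_L = ωL = 751.2 Ω
X_C = 1/(ωC) = 272.5 Ω
Parallel: admittances add. Y = 1/R + 1/(jωL) + jωC
Y = (0.001538 + j0.002339) S
|Y| = 0.002799 S → |Z| = 1/|Y| = 357.2 Ω, ∠Z = −∠Y = -56.66°

2.799 mS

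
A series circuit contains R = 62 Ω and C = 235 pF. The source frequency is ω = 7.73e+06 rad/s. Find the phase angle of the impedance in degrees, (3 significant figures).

-83.6°

X_C = 1/(ωC) = 550 Ω
Z = 62.0 − j550 Ω
|Z| = √(62.0² + 550²) = 554 Ω
∠Z = arctan(-550/62.0) = -83.6°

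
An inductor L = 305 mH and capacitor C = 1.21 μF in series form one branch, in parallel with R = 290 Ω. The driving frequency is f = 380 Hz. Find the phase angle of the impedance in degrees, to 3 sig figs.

ω = 2πf = 2388 rad/s
X_L = ωL = 728 Ω
X_C = 1/(ωC) = 346 Ω
Branch 1: Z₁ = R = 290 Ω
Branch 2 (series LC): Z₂ = j(X_L − X_C) = j382 Ω
Parallel: Z = Z₁Z₂/(Z₁+Z₂), |Z| = 231 Ω, ∠Z = 37.2°

37.2°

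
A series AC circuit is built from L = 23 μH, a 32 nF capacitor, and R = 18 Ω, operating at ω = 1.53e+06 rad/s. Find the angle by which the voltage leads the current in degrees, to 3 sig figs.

39.4°

X_L = ωL = 35.2 Ω
X_C = 1/(ωC) = 20.4 Ω
Net reactance X = X_L − X_C = 14.8 Ω
Z = 18.0 + j14.8 Ω
|Z| = √(18.0² + 14.8²) = 23.3 Ω
∠Z = arctan(14.8/18.0) = 39.4°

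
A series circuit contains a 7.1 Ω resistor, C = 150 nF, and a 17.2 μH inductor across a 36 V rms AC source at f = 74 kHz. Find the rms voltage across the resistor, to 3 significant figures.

26.9 V

ω = 2πf = 465000 rad/s
X_L = ωL = 8.00 Ω
X_C = 1/(ωC) = 14.3 Ω
Net reactance X = X_L − X_C = -6.34 Ω
Z = 7.10 − j6.34 Ω
|Z| = √(7.10² + 6.34²) = 9.52 Ω
I = V/|Z| = 3.78 A
V_R = I·|Z_R| = 3.78 × 7.10 = 26.9 V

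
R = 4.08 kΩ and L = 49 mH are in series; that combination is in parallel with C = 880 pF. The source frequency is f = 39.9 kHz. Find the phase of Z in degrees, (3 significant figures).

-80.6°

ω = 2πf = 250700 rad/s
X_L = ωL = 12300 Ω
X_C = 1/(ωC) = 4530 Ω
Branch 1 (R+jX_L): Z₁ = 4080 + j12300 Ω, |Z₁| = 12900 Ω
Branch 2 (−jX_C): Z₂ = −j4530 Ω
Parallel: Z = Z₁Z₂/(Z₁+Z₂), |Z| = 6700 Ω, ∠Z = -80.6°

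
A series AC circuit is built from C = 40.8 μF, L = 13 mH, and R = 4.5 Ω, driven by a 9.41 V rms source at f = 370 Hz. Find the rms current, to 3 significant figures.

ω = 2πf = 2325 rad/s
X_L = ωL = 30.2 Ω
X_C = 1/(ωC) = 10.5 Ω
Net reactance X = X_L − X_C = 19.7 Ω
Z = 4.50 + j19.7 Ω
|Z| = √(4.50² + 19.7²) = 20.2 Ω
I = V/|Z| = 9.41/20.2 = 466 mA

466 mA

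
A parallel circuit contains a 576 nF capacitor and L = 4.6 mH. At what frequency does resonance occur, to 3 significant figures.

ω₀ = 1/√(LC) = 1/√(0.0046 × 5.76e-07) = 19430 rad/s
f₀ = ω₀/(2π) = 3.09 kHz

3.09 kHz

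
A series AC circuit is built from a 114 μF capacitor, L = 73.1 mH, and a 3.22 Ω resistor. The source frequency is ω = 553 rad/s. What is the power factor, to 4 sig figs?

0.1300

X_L = ωL = 40.42 Ω
X_C = 1/(ωC) = 15.86 Ω
Net reactance X = X_L − X_C = 24.56 Ω
Z = 3.220 + j24.56 Ω
|Z| = √(3.220² + 24.56²) = 24.77 Ω
∠Z = arctan(24.56/3.220) = 82.53°
cos φ = cos(82.53°) = 0.1300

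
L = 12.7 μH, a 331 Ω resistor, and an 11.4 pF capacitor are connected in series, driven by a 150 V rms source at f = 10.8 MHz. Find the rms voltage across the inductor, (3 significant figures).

ω = 2πf = 6.786e+07 rad/s
X_L = ωL = 862 Ω
X_C = 1/(ωC) = 1290 Ω
Net reactance X = X_L − X_C = -431 Ω
Z = 331 − j431 Ω
|Z| = √(331² + 431²) = 543 Ω
I = V/|Z| = 276 mA
V_L = I·|Z_L| = 0.276 × 862 = 238 V

238 V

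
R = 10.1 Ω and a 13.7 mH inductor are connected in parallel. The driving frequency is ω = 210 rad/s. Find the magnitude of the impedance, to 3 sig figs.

X_L = ωL = 2.88 Ω
Parallel: admittances add. Y = 1/R + 1/(jωL)
Y = (0.0990 − j0.348) S
|Y| = 0.361 S → |Z| = 1/|Y| = 2.77 Ω, ∠Z = −∠Y = 74.1°

2.77 Ω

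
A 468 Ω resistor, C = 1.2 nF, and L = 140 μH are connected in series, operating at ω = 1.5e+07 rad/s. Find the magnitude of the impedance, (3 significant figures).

X_L = ωL = 2100 Ω
X_C = 1/(ωC) = 55.6 Ω
Net reactance X = X_L − X_C = 2040 Ω
Z = 468 + j2040 Ω
|Z| = √(468² + 2040²) = 2100 Ω

2100 Ω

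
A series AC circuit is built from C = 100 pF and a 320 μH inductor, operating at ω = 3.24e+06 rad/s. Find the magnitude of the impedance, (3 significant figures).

2050 Ω

X_L = ωL = 1040 Ω
X_C = 1/(ωC) = 3090 Ω
Net reactance X = X_L − X_C = -2050 Ω
Z = − j2050 Ω
|Z| = √(0² + 2050²) = 2050 Ω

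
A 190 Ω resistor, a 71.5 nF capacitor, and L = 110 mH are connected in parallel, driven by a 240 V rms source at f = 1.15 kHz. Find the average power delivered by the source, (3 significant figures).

303 W

ω = 2πf = 7226 rad/s
X_L = ωL = 795 Ω
X_C = 1/(ωC) = 1940 Ω
Parallel: admittances add. Y = 1/R + 1/(jωL) + jωC
Y = (0.00526 − j0.000742) S
|Y| = 0.00532 S → |Z| = 1/|Y| = 188 Ω, ∠Z = −∠Y = 8.02°
I = V/|Z| = 1.28 A
P = VI cos φ = 240 × 1.28 × cos(8.02°) = 303 W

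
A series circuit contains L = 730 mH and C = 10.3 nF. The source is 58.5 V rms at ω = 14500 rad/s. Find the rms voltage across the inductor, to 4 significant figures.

X_L = ωL = 10580 Ω
X_C = 1/(ωC) = 6696 Ω
Net reactance X = X_L − X_C = 3889 Ω
Z = j3889 Ω
|Z| = √(0² + 3889²) = 3889 Ω
I = V/|Z| = 15.04 mA
V_L = I·|Z_L| = 0.01504 × 10580 = 159.2 V

159.2 V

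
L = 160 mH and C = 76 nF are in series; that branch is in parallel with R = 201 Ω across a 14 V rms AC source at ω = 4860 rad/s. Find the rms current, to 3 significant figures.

70.0 mA

X_L = ωL = 778 Ω
X_C = 1/(ωC) = 2710 Ω
Branch 1: Z₁ = R = 201 Ω
Branch 2 (series LC): Z₂ = j(X_L − X_C) = −j1930 Ω
Parallel: Z = Z₁Z₂/(Z₁+Z₂), |Z| = 200 Ω, ∠Z = -5.95°
I = V/|Z| = 14/200 = 70.0 mA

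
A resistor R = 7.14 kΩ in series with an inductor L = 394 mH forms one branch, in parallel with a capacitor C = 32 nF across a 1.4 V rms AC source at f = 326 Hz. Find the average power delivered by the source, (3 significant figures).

ω = 2πf = 2048 rad/s
X_L = ωL = 807 Ω
X_C = 1/(ωC) = 15300 Ω
Branch 1 (R+jX_L): Z₁ = 7140 + j807 Ω, |Z₁| = 7190 Ω
Branch 2 (−jX_C): Z₂ = −j15300 Ω
Parallel: Z = Z₁Z₂/(Z₁+Z₂), |Z| = 6800 Ω, ∠Z = -19.8°
I = V/|Z| = 206 μA
P = VI cos φ = 1.4 × 0.000206 × cos(-19.8°) = 271 μW

271 μW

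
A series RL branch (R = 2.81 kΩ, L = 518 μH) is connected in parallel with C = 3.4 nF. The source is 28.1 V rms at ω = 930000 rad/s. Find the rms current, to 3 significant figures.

87.7 mA

X_L = ωL = 482 Ω
X_C = 1/(ωC) = 316 Ω
Branch 1 (R+jX_L): Z₁ = 2810 + j482 Ω, |Z₁| = 2850 Ω
Branch 2 (−jX_C): Z₂ = −j316 Ω
Parallel: Z = Z₁Z₂/(Z₁+Z₂), |Z| = 320 Ω, ∠Z = -83.6°
I = V/|Z| = 28.1/320 = 87.7 mA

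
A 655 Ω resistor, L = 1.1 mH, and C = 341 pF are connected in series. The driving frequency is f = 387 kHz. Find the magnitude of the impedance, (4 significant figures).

1608 Ω

ω = 2πf = 2.432e+06 rad/s
X_L = ωL = 2675 Ω
X_C = 1/(ωC) = 1206 Ω
Net reactance X = X_L − X_C = 1469 Ω
Z = 655.0 + j1469 Ω
|Z| = √(655.0² + 1469²) = 1608 Ω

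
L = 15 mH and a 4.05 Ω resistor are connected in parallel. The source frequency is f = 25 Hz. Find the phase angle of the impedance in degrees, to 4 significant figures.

59.81°

ω = 2πf = 157.1 rad/s
X_L = ωL = 2.356 Ω
Parallel: admittances add. Y = 1/R + 1/(jωL)
Y = (0.2469 − j0.4244) S
|Y| = 0.4910 S → |Z| = 1/|Y| = 2.037 Ω, ∠Z = −∠Y = 59.81°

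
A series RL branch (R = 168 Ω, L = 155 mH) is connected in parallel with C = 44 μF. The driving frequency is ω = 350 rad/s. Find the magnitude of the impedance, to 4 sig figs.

X_L = ωL = 54.25 Ω
X_C = 1/(ωC) = 64.94 Ω
Branch 1 (R+jX_L): Z₁ = 168.0 + j54.25 Ω, |Z₁| = 176.5 Ω
Branch 2 (−jX_C): Z₂ = −j64.94 Ω
Parallel: Z = Z₁Z₂/(Z₁+Z₂), |Z| = 68.10 Ω, ∠Z = -68.46°

68.10 Ω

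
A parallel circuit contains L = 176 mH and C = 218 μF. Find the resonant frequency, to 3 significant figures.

ω₀ = 1/√(LC) = 1/√(0.176 × 0.000218) = 161.4 rad/s
f₀ = ω₀/(2π) = 25.7 Hz

25.7 Hz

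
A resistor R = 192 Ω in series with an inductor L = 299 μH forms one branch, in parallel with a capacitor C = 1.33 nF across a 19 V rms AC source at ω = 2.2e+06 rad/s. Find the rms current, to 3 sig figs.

30.0 mA

X_L = ωL = 658 Ω
X_C = 1/(ωC) = 342 Ω
Branch 1 (R+jX_L): Z₁ = 192 + j658 Ω, |Z₁| = 685 Ω
Branch 2 (−jX_C): Z₂ = −j342 Ω
Parallel: Z = Z₁Z₂/(Z₁+Z₂), |Z| = 633 Ω, ∠Z = -75.0°
I = V/|Z| = 19/633 = 30.0 mA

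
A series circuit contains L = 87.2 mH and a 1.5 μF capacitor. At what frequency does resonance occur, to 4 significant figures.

440.1 Hz

ω₀ = 1/√(LC) = 1/√(0.0872 × 1.5e-06) = 2765 rad/s
f₀ = ω₀/(2π) = 440.1 Hz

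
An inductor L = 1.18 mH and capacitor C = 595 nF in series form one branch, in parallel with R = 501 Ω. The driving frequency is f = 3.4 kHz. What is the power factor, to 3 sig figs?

ω = 2πf = 21360 rad/s
X_L = ωL = 25.2 Ω
X_C = 1/(ωC) = 78.7 Ω
Branch 1: Z₁ = R = 501 Ω
Branch 2 (series LC): Z₂ = j(X_L − X_C) = −j53.5 Ω
Parallel: Z = Z₁Z₂/(Z₁+Z₂), |Z| = 53.2 Ω, ∠Z = -83.9°
cos φ = cos(-83.9°) = 0.106

0.106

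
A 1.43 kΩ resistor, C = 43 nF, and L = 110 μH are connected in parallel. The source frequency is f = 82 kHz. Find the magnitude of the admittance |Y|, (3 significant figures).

4.56 mS

ω = 2πf = 515200 rad/s
X_L = ωL = 56.7 Ω
X_C = 1/(ωC) = 45.1 Ω
Parallel: admittances add. Y = 1/R + 1/(jωL) + jωC
Y = (0.000699 + j0.00451) S
|Y| = 0.00456 S → |Z| = 1/|Y| = 219 Ω, ∠Z = −∠Y = -81.2°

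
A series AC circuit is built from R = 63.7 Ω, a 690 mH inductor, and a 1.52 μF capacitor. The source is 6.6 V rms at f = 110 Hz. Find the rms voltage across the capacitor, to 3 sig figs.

13.1 V

ω = 2πf = 691.2 rad/s
X_L = ωL = 477 Ω
X_C = 1/(ωC) = 952 Ω
Net reactance X = X_L − X_C = -475 Ω
Z = 63.7 − j475 Ω
|Z| = √(63.7² + 475²) = 479 Ω
I = V/|Z| = 13.8 mA
V_C = I·|Z_C| = 0.0138 × 952 = 13.1 V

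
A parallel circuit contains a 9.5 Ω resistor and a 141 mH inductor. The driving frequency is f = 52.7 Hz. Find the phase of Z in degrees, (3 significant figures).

11.5°

ω = 2πf = 331.1 rad/s
X_L = ωL = 46.7 Ω
Parallel: admittances add. Y = 1/R + 1/(jωL)
Y = (0.105 − j0.0214) S
|Y| = 0.107 S → |Z| = 1/|Y| = 9.31 Ω, ∠Z = −∠Y = 11.5°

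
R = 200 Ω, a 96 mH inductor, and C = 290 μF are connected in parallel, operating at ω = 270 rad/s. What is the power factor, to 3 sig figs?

0.125

X_L = ωL = 25.9 Ω
X_C = 1/(ωC) = 12.8 Ω
Parallel: admittances add. Y = 1/R + 1/(jωL) + jωC
Y = (0.00500 + j0.0397) S
|Y| = 0.0400 S → |Z| = 1/|Y| = 25.0 Ω, ∠Z = −∠Y = -82.8°
cos φ = cos(-82.8°) = 0.125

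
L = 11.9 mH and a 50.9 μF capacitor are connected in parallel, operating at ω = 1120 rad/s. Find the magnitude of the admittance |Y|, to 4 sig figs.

X_L = ωL = 13.33 Ω
X_C = 1/(ωC) = 17.54 Ω
Parallel: admittances add. Y = 1/(jωL) + jωC
Y = (0 − j0.01802) S
|Y| = 0.01802 S → |Z| = 1/|Y| = 55.49 Ω, ∠Z = −∠Y = 90.00°

18.02 mS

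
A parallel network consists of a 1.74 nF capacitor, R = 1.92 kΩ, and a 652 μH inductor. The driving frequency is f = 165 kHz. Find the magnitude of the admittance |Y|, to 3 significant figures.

614 μS

ω = 2πf = 1.037e+06 rad/s
X_L = ωL = 676 Ω
X_C = 1/(ωC) = 554 Ω
Parallel: admittances add. Y = 1/R + 1/(jωL) + jωC
Y = (0.000521 + j0.000324) S
|Y| = 0.000614 S → |Z| = 1/|Y| = 1630 Ω, ∠Z = −∠Y = -31.9°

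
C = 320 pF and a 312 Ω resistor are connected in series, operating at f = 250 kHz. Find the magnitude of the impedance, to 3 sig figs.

2010 Ω

ω = 2πf = 1.571e+06 rad/s
X_C = 1/(ωC) = 1990 Ω
Z = 312 − j1990 Ω
|Z| = √(312² + 1990²) = 2010 Ω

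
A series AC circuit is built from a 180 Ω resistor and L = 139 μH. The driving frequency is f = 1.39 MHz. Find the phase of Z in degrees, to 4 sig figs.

ω = 2πf = 8.734e+06 rad/s
X_L = ωL = 1214 Ω
Z = 180.0 + j1214 Ω
|Z| = √(180.0² + 1214²) = 1227 Ω
∠Z = arctan(1214/180.0) = 81.57°

81.57°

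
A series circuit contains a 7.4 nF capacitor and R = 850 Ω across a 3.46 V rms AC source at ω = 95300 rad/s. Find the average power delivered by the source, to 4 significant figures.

X_C = 1/(ωC) = 1418 Ω
Z = 850.0 − j1418 Ω
|Z| = √(850.0² + 1418²) = 1653 Ω
∠Z = arctan(-1418/850.0) = -59.06°
I = V/|Z| = 2.093 mA
P = VI cos φ = 3.46 × 0.002093 × cos(-59.06°) = 3.723 mW

3.723 mW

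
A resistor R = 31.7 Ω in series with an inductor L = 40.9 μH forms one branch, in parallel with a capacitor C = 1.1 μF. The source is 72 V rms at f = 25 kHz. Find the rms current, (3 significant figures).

ω = 2πf = 157100 rad/s
X_L = ωL = 6.42 Ω
X_C = 1/(ωC) = 5.79 Ω
Branch 1 (R+jX_L): Z₁ = 31.7 + j6.42 Ω, |Z₁| = 32.3 Ω
Branch 2 (−jX_C): Z₂ = −j5.79 Ω
Parallel: Z = Z₁Z₂/(Z₁+Z₂), |Z| = 5.90 Ω, ∠Z = -79.7°
I = V/|Z| = 72/5.90 = 12.2 A

12.2 A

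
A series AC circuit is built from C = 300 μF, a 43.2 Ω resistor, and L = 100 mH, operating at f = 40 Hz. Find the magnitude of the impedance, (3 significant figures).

44.8 Ω

ω = 2πf = 251.3 rad/s
X_L = ωL = 25.1 Ω
X_C = 1/(ωC) = 13.3 Ω
Net reactance X = X_L − X_C = 11.9 Ω
Z = 43.2 + j11.9 Ω
|Z| = √(43.2² + 11.9²) = 44.8 Ω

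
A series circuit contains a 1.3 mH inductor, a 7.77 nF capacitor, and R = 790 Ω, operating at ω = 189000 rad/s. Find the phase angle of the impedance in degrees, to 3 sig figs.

X_L = ωL = 246 Ω
X_C = 1/(ωC) = 681 Ω
Net reactance X = X_L − X_C = -435 Ω
Z = 790 − j435 Ω
|Z| = √(790² + 435²) = 902 Ω
∠Z = arctan(-435/790) = -28.9°

-28.9°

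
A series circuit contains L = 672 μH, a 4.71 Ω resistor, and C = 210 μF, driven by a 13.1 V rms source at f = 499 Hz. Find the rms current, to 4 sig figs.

2.760 A

ω = 2πf = 3135 rad/s
X_L = ωL = 2.107 Ω
X_C = 1/(ωC) = 1.519 Ω
Net reactance X = X_L − X_C = 0.5881 Ω
Z = 4.710 + j0.5881 Ω
|Z| = √(4.710² + 0.5881²) = 4.747 Ω
I = V/|Z| = 13.1/4.747 = 2.760 A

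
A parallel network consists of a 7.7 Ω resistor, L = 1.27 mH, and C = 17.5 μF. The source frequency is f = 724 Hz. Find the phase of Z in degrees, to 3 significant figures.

ω = 2πf = 4549 rad/s
X_L = ωL = 5.78 Ω
X_C = 1/(ωC) = 12.6 Ω
Parallel: admittances add. Y = 1/R + 1/(jωL) + jωC
Y = (0.130 − j0.0935) S
|Y| = 0.160 S → |Z| = 1/|Y| = 6.25 Ω, ∠Z = −∠Y = 35.7°

35.7°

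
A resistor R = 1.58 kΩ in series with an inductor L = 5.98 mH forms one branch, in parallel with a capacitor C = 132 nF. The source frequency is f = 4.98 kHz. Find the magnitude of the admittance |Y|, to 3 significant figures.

4.10 mS

ω = 2πf = 31290 rad/s
X_L = ωL = 187 Ω
X_C = 1/(ωC) = 242 Ω
Branch 1 (R+jX_L): Z₁ = 1580 + j187 Ω, |Z₁| = 1590 Ω
Branch 2 (−jX_C): Z₂ = −j242 Ω
Parallel: Z = Z₁Z₂/(Z₁+Z₂), |Z| = 244 Ω, ∠Z = -81.3°
|Y| = 1/|Z| = 4.10 mS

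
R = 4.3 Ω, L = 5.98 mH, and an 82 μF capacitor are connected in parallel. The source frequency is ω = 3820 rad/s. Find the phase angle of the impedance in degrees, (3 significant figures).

X_L = ωL = 22.8 Ω
X_C = 1/(ωC) = 3.19 Ω
Parallel: admittances add. Y = 1/R + 1/(jωL) + jωC
Y = (0.233 + j0.269) S
|Y| = 0.356 S → |Z| = 1/|Y| = 2.81 Ω, ∠Z = −∠Y = -49.2°

-49.2°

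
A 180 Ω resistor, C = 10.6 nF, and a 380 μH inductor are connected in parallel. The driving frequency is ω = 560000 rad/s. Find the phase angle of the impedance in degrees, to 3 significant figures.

-12.6°

X_L = ωL = 213 Ω
X_C = 1/(ωC) = 168 Ω
Parallel: admittances add. Y = 1/R + 1/(jωL) + jωC
Y = (0.00556 + j0.00124) S
|Y| = 0.00569 S → |Z| = 1/|Y| = 176 Ω, ∠Z = −∠Y = -12.6°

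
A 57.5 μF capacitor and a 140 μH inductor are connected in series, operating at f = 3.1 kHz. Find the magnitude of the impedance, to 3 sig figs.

ω = 2πf = 19480 rad/s
X_L = ωL = 2.73 Ω
X_C = 1/(ωC) = 0.893 Ω
Net reactance X = X_L − X_C = 1.83 Ω
Z = j1.83 Ω
|Z| = √(0² + 1.83²) = 1.83 Ω

1.83 Ω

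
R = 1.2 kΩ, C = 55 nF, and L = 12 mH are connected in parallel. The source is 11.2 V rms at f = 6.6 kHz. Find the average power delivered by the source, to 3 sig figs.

ω = 2πf = 41470 rad/s
X_L = ωL = 498 Ω
X_C = 1/(ωC) = 438 Ω
Parallel: admittances add. Y = 1/R + 1/(jωL) + jωC
Y = (0.000833 + j0.000271) S
|Y| = 0.000876 S → |Z| = 1/|Y| = 1140 Ω, ∠Z = −∠Y = -18.0°
I = V/|Z| = 9.82 mA
P = VI cos φ = 11.2 × 0.00982 × cos(-18.0°) = 105 mW

105 mW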